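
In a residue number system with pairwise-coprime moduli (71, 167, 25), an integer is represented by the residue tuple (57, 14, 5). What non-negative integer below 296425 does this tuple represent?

162505

Combine the congruences pairwise.
From x ≡ 57 (mod 71) write x = 57 + 71t. Substituting into x ≡ 14 (mod 167) gives 71t ≡ 124 (mod 167), and since 71⁻¹ ≡ 40 (mod 167), t ≡ 117. Hence x ≡ 57 + 71·117 = 8364 (mod 11857).
From x ≡ 8364 (mod 11857) write x = 8364 + 11857t. Substituting into x ≡ 5 (mod 25) gives 11857t ≡ 16 (mod 25), and since 7⁻¹ ≡ 18 (mod 25), t ≡ 13. Hence x ≡ 8364 + 11857·13 = 162505 (mod 296425).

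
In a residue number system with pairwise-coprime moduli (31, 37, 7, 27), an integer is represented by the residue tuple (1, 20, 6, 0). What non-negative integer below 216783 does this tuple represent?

The moduli are pairwise coprime; N = 31·37·7·27 = 216783.
N/31 = 6993; 6993 ≡ 18 (mod 31); 18·19 ≡ 1, so inverse 19.
N/37 = 5859; 5859 ≡ 13 (mod 37); 13·20 ≡ 1, so inverse 20.
N/7 = 30969; 30969 ≡ 1 (mod 7), inverse 1.
N/27 = 8029; 8029 ≡ 10 (mod 27); 10·19 ≡ 1, so inverse 19.
x ≡ 1·6993·19 + 20·5859·20 + 6·30969·1 + 0·8029·19 = 2662281.
2662281 mod 216783 = 60885.

60885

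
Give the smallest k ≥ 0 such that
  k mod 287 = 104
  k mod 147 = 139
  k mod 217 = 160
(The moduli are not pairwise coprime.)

28804

Combine the congruences pairwise.
gcd(287, 147) = 7 and 7 | (139 − 104), so the pair is consistent; merging gives k ≡ 4696 (mod 6027), where 6027 = lcm(287, 147).
gcd(6027, 217) = 7 and 7 | (160 − 4696), so the pair is consistent; merging gives k ≡ 28804 (mod 186837), where 186837 = lcm(6027, 217).
The solution is unique modulo lcm(287, 147, 217) = 186837.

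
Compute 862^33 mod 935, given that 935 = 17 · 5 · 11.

Mod 17: 862 ≡ 12; by Fermat, exponent reduces to 33 mod 16 = 1; 12^1 ≡ 12 (mod 17).
Mod 5: 862 ≡ 2; by Fermat, exponent reduces to 33 mod 4 = 1; 2^1 ≡ 2 (mod 5).
Mod 11: 862 ≡ 4; by Fermat, exponent reduces to 33 mod 10 = 3; 4^3 ≡ 9 (mod 11).
Combine by CRT: x ≡ 12 (mod 17), x ≡ 2 (mod 5), x ≡ 9 (mod 11) ⇒ x ≡ 97 (mod 935).

97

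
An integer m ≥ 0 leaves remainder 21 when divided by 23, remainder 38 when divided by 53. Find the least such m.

780

From m ≡ 21 (mod 23) write m = 21 + 23t. Substituting into m ≡ 38 (mod 53) gives 23t ≡ 17 (mod 53), and since 23⁻¹ ≡ 30 (mod 53), t ≡ 33. Hence m ≡ 21 + 23·33 = 780 (mod 1219).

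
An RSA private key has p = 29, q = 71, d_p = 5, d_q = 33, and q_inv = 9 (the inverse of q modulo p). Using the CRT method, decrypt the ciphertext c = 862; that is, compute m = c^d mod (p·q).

m₁ = c^(d_p) mod p: c ≡ 21 (mod 29), and 21^5 mod 29 = 2.
m₂ = c^(d_q) mod q: c ≡ 10 (mod 71), and 10^33 mod 71 = 49.
h = q_inv·(m₁ − m₂) mod p = 9·(2 − 49) mod 29 = 12.
m = m₂ + h·q = 49 + 12·71 = 901.

901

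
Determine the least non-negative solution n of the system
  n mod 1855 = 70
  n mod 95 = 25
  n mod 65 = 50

178150

gcd(1855, 95) = 5 and 5 | (25 − 70), so the pair is consistent; merging gives n ≡ 1925 (mod 35245), where 35245 = lcm(1855, 95).
gcd(35245, 65) = 5 and 5 | (50 − 1925), so the pair is consistent; merging gives n ≡ 178150 (mod 458185), where 458185 = lcm(35245, 65).
The solution is unique modulo lcm(1855, 95, 65) = 458185.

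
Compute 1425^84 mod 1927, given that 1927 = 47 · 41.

Mod 47: 1425 ≡ 15; by Fermat, exponent reduces to 84 mod 46 = 38; 15^38 ≡ 17 (mod 47).
Mod 41: 1425 ≡ 31; by Fermat, exponent reduces to 84 mod 40 = 4; 31^4 ≡ 37 (mod 41).
Combine by CRT: x ≡ 17 (mod 47), x ≡ 37 (mod 41) ⇒ x ≡ 816 (mod 1927).

816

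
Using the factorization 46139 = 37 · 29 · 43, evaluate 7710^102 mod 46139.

Mod 37: 7710 ≡ 14; by Fermat, exponent reduces to 102 mod 36 = 30; 14^30 ≡ 36 (mod 37).
Mod 29: 7710 ≡ 25; by Fermat, exponent reduces to 102 mod 28 = 18; 25^18 ≡ 24 (mod 29).
Mod 43: 7710 ≡ 13; by Fermat, exponent reduces to 102 mod 42 = 18; 13^18 ≡ 11 (mod 43).
Combine by CRT: x ≡ 36 (mod 37), x ≡ 24 (mod 29), x ≡ 11 (mod 43) ⇒ x ≡ 41291 (mod 46139).

41291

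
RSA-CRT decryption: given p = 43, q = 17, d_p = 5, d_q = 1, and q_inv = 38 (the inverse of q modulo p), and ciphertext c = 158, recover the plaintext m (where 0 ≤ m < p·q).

m₁ = c^(d_p) mod p: c ≡ 29 (mod 43), and 29^5 mod 43 = 20.
m₂ = c^(d_q) mod q: c ≡ 5 (mod 17), and 5^1 mod 17 = 5.
h = q_inv·(m₁ − m₂) mod p = 38·(20 − 5) mod 43 = 11.
m = m₂ + h·q = 5 + 11·17 = 192.

192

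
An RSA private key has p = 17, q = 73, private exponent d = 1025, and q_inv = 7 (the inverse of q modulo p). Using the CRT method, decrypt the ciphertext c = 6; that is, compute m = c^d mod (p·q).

669

d_p = d mod (p−1) = 1025 mod 16 = 1; d_q = d mod (q−1) = 17.
m₁ = c^(d_p) mod p: c ≡ 6 (mod 17), and 6^1 mod 17 = 6.
m₂ = c^(d_q) mod q: c ≡ 6 (mod 73), and 6^17 mod 73 = 12.
h = q_inv·(m₁ − m₂) mod p = 7·(6 − 12) mod 17 = 9.
m = m₂ + h·q = 12 + 9·73 = 669.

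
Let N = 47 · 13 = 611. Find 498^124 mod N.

74

Mod 47: 498 ≡ 28; by Fermat, exponent reduces to 124 mod 46 = 32; 28^32 ≡ 27 (mod 47).
Mod 13: 498 ≡ 4; by Fermat, exponent reduces to 124 mod 12 = 4; 4^4 ≡ 9 (mod 13).
Combine by CRT: x ≡ 27 (mod 47), x ≡ 9 (mod 13) ⇒ x ≡ 74 (mod 611).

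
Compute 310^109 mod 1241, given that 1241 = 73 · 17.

310

Mod 73: 310 ≡ 18; by Fermat, exponent reduces to 109 mod 72 = 37; 18^37 ≡ 18 (mod 73).
Mod 17: 310 ≡ 4; by Fermat, exponent reduces to 109 mod 16 = 13; 4^13 ≡ 4 (mod 17).
Combine by CRT: x ≡ 18 (mod 73), x ≡ 4 (mod 17) ⇒ x ≡ 310 (mod 1241).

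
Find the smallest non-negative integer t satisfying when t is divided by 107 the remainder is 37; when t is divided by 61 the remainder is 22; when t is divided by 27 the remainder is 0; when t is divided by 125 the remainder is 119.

From t ≡ 37 (mod 107) write t = 37 + 107s. Substituting into t ≡ 22 (mod 61) gives 107s ≡ 46 (mod 61), and since 46⁻¹ ≡ 4 (mod 61), s ≡ 1. Hence t ≡ 37 + 107·1 = 144 (mod 6527).
From t ≡ 144 (mod 6527) write t = 144 + 6527s. Substituting into t ≡ 0 (mod 27) gives 6527s ≡ 18 (mod 27), and since 20⁻¹ ≡ 23 (mod 27), s ≡ 9. Hence t ≡ 144 + 6527·9 = 58887 (mod 176229).
From t ≡ 58887 (mod 176229) write t = 58887 + 176229s. Substituting into t ≡ 119 (mod 125) gives 176229s ≡ 107 (mod 125), and since 104⁻¹ ≡ 119 (mod 125), s ≡ 108. Hence t ≡ 58887 + 176229·108 = 19091619 (mod 22028625).

19091619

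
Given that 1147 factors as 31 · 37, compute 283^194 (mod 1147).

Mod 31: 283 ≡ 4; by Fermat, exponent reduces to 194 mod 30 = 14; 4^14 ≡ 8 (mod 31).
Mod 37: 283 ≡ 24; by Fermat, exponent reduces to 194 mod 36 = 14; 24^14 ≡ 25 (mod 37).
Combine by CRT: x ≡ 8 (mod 31), x ≡ 25 (mod 37) ⇒ x ≡ 876 (mod 1147).

876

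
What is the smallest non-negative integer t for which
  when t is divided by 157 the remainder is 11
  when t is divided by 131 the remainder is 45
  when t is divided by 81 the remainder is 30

Combine the congruences pairwise.
From t ≡ 11 (mod 157) write t = 11 + 157s. Substituting into t ≡ 45 (mod 131) gives 157s ≡ 34 (mod 131), and since 26⁻¹ ≡ 126 (mod 131), s ≡ 92. Hence t ≡ 11 + 157·92 = 14455 (mod 20567).
From t ≡ 14455 (mod 20567) write t = 14455 + 20567s. Substituting into t ≡ 30 (mod 81) gives 20567s ≡ 74 (mod 81), and since 74⁻¹ ≡ 23 (mod 81), s ≡ 1. Hence t ≡ 14455 + 20567·1 = 35022 (mod 1665927).

35022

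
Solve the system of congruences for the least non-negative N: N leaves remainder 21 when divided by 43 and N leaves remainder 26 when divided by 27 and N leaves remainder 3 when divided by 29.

The moduli are pairwise coprime; M = 43·27·29 = 33669.
M/43 = 783; 783 ≡ 9 (mod 43); 9·24 ≡ 1, so inverse 24.
M/27 = 1247; 1247 ≡ 5 (mod 27); 5·11 ≡ 1, so inverse 11.
M/29 = 1161; 1161 ≡ 1 (mod 29), inverse 1.
N ≡ 21·783·24 + 26·1247·11 + 3·1161·1 = 754757.
754757 mod 33669 = 14039.

14039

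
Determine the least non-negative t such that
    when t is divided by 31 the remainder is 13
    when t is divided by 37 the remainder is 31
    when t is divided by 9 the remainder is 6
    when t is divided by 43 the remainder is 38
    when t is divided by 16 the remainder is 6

The moduli are pairwise coprime; N = 31·37·9·43·16 = 7102224.
N/31 = 229104; 229104 ≡ 14 (mod 31); 14·20 ≡ 1, so inverse 20.
N/37 = 191952; 191952 ≡ 33 (mod 37); 33·9 ≡ 1, so inverse 9.
N/9 = 789136; 789136 ≡ 7 (mod 9); 7·4 ≡ 1, so inverse 4.
N/43 = 165168; 165168 ≡ 5 (mod 43); 5·26 ≡ 1, so inverse 26.
N/16 = 443889; 443889 ≡ 1 (mod 16), inverse 1.
t ≡ 13·229104·20 + 31·191952·9 + 6·789136·4 + 38·165168·26 + 6·443889·1 = 297910230.
297910230 mod 7102224 = 6719046.

6719046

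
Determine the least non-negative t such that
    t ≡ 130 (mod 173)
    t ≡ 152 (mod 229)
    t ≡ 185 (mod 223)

From t ≡ 130 (mod 173) write t = 130 + 173s. Substituting into t ≡ 152 (mod 229) gives 173s ≡ 22 (mod 229), and since 173⁻¹ ≡ 184 (mod 229), s ≡ 155. Hence t ≡ 130 + 173·155 = 26945 (mod 39617).
From t ≡ 26945 (mod 39617) write t = 26945 + 39617s. Substituting into t ≡ 185 (mod 223) gives 39617s ≡ 0 (mod 223), and since 146⁻¹ ≡ 139 (mod 223), s ≡ 0. Hence t ≡ 26945 + 39617·0 = 26945 (mod 8834591).

26945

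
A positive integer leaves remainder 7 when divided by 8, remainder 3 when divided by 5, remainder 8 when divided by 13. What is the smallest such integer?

From m ≡ 7 (mod 8) write m = 7 + 8t. Substituting into m ≡ 3 (mod 5) gives 8t ≡ 1 (mod 5), and since 3⁻¹ ≡ 2 (mod 5), t ≡ 2. Hence m ≡ 7 + 8·2 = 23 (mod 40).
From m ≡ 23 (mod 40) write m = 23 + 40t. Substituting into m ≡ 8 (mod 13) gives 40t ≡ 11 (mod 13), and since 1⁻¹ ≡ 1 (mod 13), t ≡ 11. Hence m ≡ 23 + 40·11 = 463 (mod 520).

463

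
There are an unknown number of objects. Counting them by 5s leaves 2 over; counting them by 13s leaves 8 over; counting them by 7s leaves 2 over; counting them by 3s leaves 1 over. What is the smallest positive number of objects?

Combine the congruences pairwise.
From N ≡ 2 (mod 5) write N = 2 + 5t. Substituting into N ≡ 8 (mod 13) gives 5t ≡ 6 (mod 13), and since 5⁻¹ ≡ 8 (mod 13), t ≡ 9. Hence N ≡ 2 + 5·9 = 47 (mod 65).
From N ≡ 47 (mod 65) write N = 47 + 65t. Substituting into N ≡ 2 (mod 7) gives 65t ≡ 4 (mod 7), and since 2⁻¹ ≡ 4 (mod 7), t ≡ 2. Hence N ≡ 47 + 65·2 = 177 (mod 455).
From N ≡ 177 (mod 455) write N = 177 + 455t. Substituting into N ≡ 1 (mod 3) gives 455t ≡ 1 (mod 3), and since 2⁻¹ ≡ 2 (mod 3), t ≡ 2. Hence N ≡ 177 + 455·2 = 1087 (mod 1365).

1087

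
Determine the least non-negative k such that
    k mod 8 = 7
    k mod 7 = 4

From k ≡ 7 (mod 8) write k = 7 + 8t. Substituting into k ≡ 4 (mod 7) gives 8t ≡ 4 (mod 7), and since 1⁻¹ ≡ 1 (mod 7), t ≡ 4. Hence k ≡ 7 + 8·4 = 39 (mod 56).

39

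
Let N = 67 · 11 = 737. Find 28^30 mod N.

Mod 67: 28 ≡ 28; 28^30 ≡ 14 (mod 67).
Mod 11: 28 ≡ 6; since 10 | 30, by Fermat 6^30 ≡ 1 (mod 11).
Combine by CRT: x ≡ 14 (mod 67), x ≡ 1 (mod 11) ⇒ x ≡ 617 (mod 737).

617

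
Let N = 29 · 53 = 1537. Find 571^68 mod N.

Mod 29: 571 ≡ 20; by Fermat, exponent reduces to 68 mod 28 = 12; 20^12 ≡ 24 (mod 29).
Mod 53: 571 ≡ 41; by Fermat, exponent reduces to 68 mod 52 = 16; 41^16 ≡ 47 (mod 53).
Combine by CRT: x ≡ 24 (mod 29), x ≡ 47 (mod 53) ⇒ x ≡ 1213 (mod 1537).

1213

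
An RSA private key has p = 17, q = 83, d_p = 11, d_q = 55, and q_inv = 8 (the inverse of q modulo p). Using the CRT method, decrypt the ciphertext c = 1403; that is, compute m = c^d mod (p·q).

m₁ = c^(d_p) mod p: c ≡ 9 (mod 17), and 9^11 mod 17 = 15.
m₂ = c^(d_q) mod q: c ≡ 75 (mod 83), and 75^55 mod 83 = 81.
h = q_inv·(m₁ − m₂) mod p = 8·(15 − 81) mod 17 = 16.
m = m₂ + h·q = 81 + 16·83 = 1409.

1409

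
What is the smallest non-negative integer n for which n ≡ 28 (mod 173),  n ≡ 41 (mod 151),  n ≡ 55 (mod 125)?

1799055

The moduli are pairwise coprime; M = 173·151·125 = 3265375.
M/173 = 18875; 18875 ≡ 18 (mod 173); 18·125 ≡ 1, so inverse 125.
M/151 = 21625; 21625 ≡ 32 (mod 151); 32·118 ≡ 1, so inverse 118.
M/125 = 26123; 26123 ≡ 123 (mod 125); 123·62 ≡ 1, so inverse 62.
n ≡ 28·18875·125 + 41·21625·118 + 55·26123·62 = 259763680.
259763680 mod 3265375 = 1799055.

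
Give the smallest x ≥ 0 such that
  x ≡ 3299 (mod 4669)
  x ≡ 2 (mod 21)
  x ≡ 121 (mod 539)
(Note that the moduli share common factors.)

gcd(4669, 21) = 7 and 7 | (2 − 3299), so the pair is consistent; merging gives x ≡ 3299 (mod 14007), where 14007 = lcm(4669, 21).
gcd(14007, 539) = 7 and 7 | (121 − 3299), so the pair is consistent; merging gives x ≡ 969782 (mod 1078539), where 1078539 = lcm(14007, 539).
The solution is unique modulo lcm(4669, 21, 539) = 1078539.

969782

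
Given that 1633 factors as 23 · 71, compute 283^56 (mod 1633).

1350

Mod 23: 283 ≡ 7; by Fermat, exponent reduces to 56 mod 22 = 12; 7^12 ≡ 16 (mod 23).
Mod 71: 283 ≡ 70; 70^56 ≡ 1 (mod 71).
Combine by CRT: x ≡ 16 (mod 23), x ≡ 1 (mod 71) ⇒ x ≡ 1350 (mod 1633).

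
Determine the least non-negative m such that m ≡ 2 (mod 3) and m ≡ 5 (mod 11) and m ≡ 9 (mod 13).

269

Combine the congruences pairwise.
From m ≡ 2 (mod 3) write m = 2 + 3t. Substituting into m ≡ 5 (mod 11) gives 3t ≡ 3 (mod 11), and since 3⁻¹ ≡ 4 (mod 11), t ≡ 1. Hence m ≡ 2 + 3·1 = 5 (mod 33).
From m ≡ 5 (mod 33) write m = 5 + 33t. Substituting into m ≡ 9 (mod 13) gives 33t ≡ 4 (mod 13), and since 7⁻¹ ≡ 2 (mod 13), t ≡ 8. Hence m ≡ 5 + 33·8 = 269 (mod 429).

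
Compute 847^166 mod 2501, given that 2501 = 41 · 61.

1936

Mod 41: 847 ≡ 27; by Fermat, exponent reduces to 166 mod 40 = 6; 27^6 ≡ 9 (mod 41).
Mod 61: 847 ≡ 54; by Fermat, exponent reduces to 166 mod 60 = 46; 54^46 ≡ 45 (mod 61).
Combine by CRT: x ≡ 9 (mod 41), x ≡ 45 (mod 61) ⇒ x ≡ 1936 (mod 2501).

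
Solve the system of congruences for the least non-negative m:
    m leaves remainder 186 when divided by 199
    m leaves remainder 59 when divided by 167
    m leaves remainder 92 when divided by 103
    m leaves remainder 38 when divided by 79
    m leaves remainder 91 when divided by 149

38649755112

From m ≡ 186 (mod 199) write m = 186 + 199t. Substituting into m ≡ 59 (mod 167) gives 199t ≡ 40 (mod 167), and since 32⁻¹ ≡ 47 (mod 167), t ≡ 43. Hence m ≡ 186 + 199·43 = 8743 (mod 33233).
From m ≡ 8743 (mod 33233) write m = 8743 + 33233t. Substituting into m ≡ 92 (mod 103) gives 33233t ≡ 1 (mod 103), and since 67⁻¹ ≡ 20 (mod 103), t ≡ 20. Hence m ≡ 8743 + 33233·20 = 673403 (mod 3422999).
From m ≡ 673403 (mod 3422999) write m = 673403 + 3422999t. Substituting into m ≡ 38 (mod 79) gives 3422999t ≡ 31 (mod 79), and since 8⁻¹ ≡ 10 (mod 79), t ≡ 73. Hence m ≡ 673403 + 3422999·73 = 250552330 (mod 270416921).
From m ≡ 250552330 (mod 270416921) write m = 250552330 + 270416921t. Substituting into m ≡ 91 (mod 149) gives 270416921t ≡ 52 (mod 149), and since 99⁻¹ ≡ 146 (mod 149), t ≡ 142. Hence m ≡ 250552330 + 270416921·142 = 38649755112 (mod 40292121229).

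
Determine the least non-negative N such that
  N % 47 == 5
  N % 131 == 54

2543

From N ≡ 5 (mod 47) write N = 5 + 47t. Substituting into N ≡ 54 (mod 131) gives 47t ≡ 49 (mod 131), and since 47⁻¹ ≡ 92 (mod 131), t ≡ 54. Hence N ≡ 5 + 47·54 = 2543 (mod 6157).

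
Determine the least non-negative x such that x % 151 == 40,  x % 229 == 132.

19368

Combine the congruences pairwise.
From x ≡ 40 (mod 151) write x = 40 + 151t. Substituting into x ≡ 132 (mod 229) gives 151t ≡ 92 (mod 229), and since 151⁻¹ ≡ 91 (mod 229), t ≡ 128. Hence x ≡ 40 + 151·128 = 19368 (mod 34579).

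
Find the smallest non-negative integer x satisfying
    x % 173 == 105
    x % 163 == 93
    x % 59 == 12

The moduli are pairwise coprime; N = 173·163·59 = 1663741.
N/173 = 9617; 9617 ≡ 102 (mod 173); 102·134 ≡ 1, so inverse 134.
N/163 = 10207; 10207 ≡ 101 (mod 163); 101·92 ≡ 1, so inverse 92.
N/59 = 28199; 28199 ≡ 56 (mod 59); 56·39 ≡ 1, so inverse 39.
x ≡ 105·9617·134 + 93·10207·92 + 12·28199·39 = 235839414.
235839414 mod 1663741 = 1251933.

1251933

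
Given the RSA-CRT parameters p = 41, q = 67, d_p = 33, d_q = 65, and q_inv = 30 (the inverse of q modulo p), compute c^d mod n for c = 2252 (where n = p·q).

1760

m₁ = c^(d_p) mod p: c ≡ 38 (mod 41), and 38^33 mod 41 = 38.
m₂ = c^(d_q) mod q: c ≡ 41 (mod 67), and 41^65 mod 67 = 18.
h = q_inv·(m₁ − m₂) mod p = 30·(38 − 18) mod 41 = 26.
m = m₂ + h·q = 18 + 26·67 = 1760.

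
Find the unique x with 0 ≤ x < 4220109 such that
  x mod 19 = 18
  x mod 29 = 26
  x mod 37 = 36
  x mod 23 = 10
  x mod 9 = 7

From x ≡ 18 (mod 19) write x = 18 + 19t. Substituting into x ≡ 26 (mod 29) gives 19t ≡ 8 (mod 29), and since 19⁻¹ ≡ 26 (mod 29), t ≡ 5. Hence x ≡ 18 + 19·5 = 113 (mod 551).
From x ≡ 113 (mod 551) write x = 113 + 551t. Substituting into x ≡ 36 (mod 37) gives 551t ≡ 34 (mod 37), and since 33⁻¹ ≡ 9 (mod 37), t ≡ 10. Hence x ≡ 113 + 551·10 = 5623 (mod 20387).
From x ≡ 5623 (mod 20387) write x = 5623 + 20387t. Substituting into x ≡ 10 (mod 23) gives 20387t ≡ 22 (mod 23), and since 9⁻¹ ≡ 18 (mod 23), t ≡ 5. Hence x ≡ 5623 + 20387·5 = 107558 (mod 468901).
From x ≡ 107558 (mod 468901) write x = 107558 + 468901t. Substituting into x ≡ 7 (mod 9) gives 468901t ≡ 8 (mod 9), and since 1⁻¹ ≡ 1 (mod 9), t ≡ 8. Hence x ≡ 107558 + 468901·8 = 3858766 (mod 4220109).

3858766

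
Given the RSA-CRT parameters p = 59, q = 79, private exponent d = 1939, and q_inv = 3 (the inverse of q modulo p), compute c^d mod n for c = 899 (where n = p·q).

d_p = d mod (p−1) = 1939 mod 58 = 25; d_q = d mod (q−1) = 67.
m₁ = c^(d_p) mod p: c ≡ 14 (mod 59), and 14^25 mod 59 = 42.
m₂ = c^(d_q) mod q: c ≡ 30 (mod 79), and 30^67 mod 79 = 77.
h = q_inv·(m₁ − m₂) mod p = 3·(42 − 77) mod 59 = 13.
m = m₂ + h·q = 77 + 13·79 = 1104.

1104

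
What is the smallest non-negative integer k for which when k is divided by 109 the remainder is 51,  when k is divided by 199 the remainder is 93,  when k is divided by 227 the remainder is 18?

From k ≡ 51 (mod 109) write k = 51 + 109t. Substituting into k ≡ 93 (mod 199) gives 109t ≡ 42 (mod 199), and since 109⁻¹ ≡ 42 (mod 199), t ≡ 172. Hence k ≡ 51 + 109·172 = 18799 (mod 21691).
From k ≡ 18799 (mod 21691) write k = 18799 + 21691t. Substituting into k ≡ 18 (mod 227) gives 21691t ≡ 60 (mod 227), and since 126⁻¹ ≡ 218 (mod 227), t ≡ 141. Hence k ≡ 18799 + 21691·141 = 3077230 (mod 4923857).

3077230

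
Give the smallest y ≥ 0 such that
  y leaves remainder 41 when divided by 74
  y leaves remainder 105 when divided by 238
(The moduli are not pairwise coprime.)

gcd(74, 238) = 2 and 2 | (105 − 41), so the pair is consistent; merging gives y ≡ 7959 (mod 8806), where 8806 = lcm(74, 238).
The solution is unique modulo lcm(74, 238) = 8806.

7959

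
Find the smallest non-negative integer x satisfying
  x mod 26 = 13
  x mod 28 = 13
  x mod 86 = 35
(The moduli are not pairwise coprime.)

5109

Combine the congruences pairwise.
gcd(26, 28) = 2 and 2 | (13 − 13), so the pair is consistent; merging gives x ≡ 13 (mod 364), where 364 = lcm(26, 28).
gcd(364, 86) = 2 and 2 | (35 − 13), so the pair is consistent; merging gives x ≡ 5109 (mod 15652), where 15652 = lcm(364, 86).
The solution is unique modulo lcm(26, 28, 86) = 15652.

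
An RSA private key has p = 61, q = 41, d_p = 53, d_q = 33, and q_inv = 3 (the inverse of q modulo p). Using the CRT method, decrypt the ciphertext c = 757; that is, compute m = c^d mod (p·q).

1215

m₁ = c^(d_p) mod p: c ≡ 25 (mod 61), and 25^53 mod 61 = 56.
m₂ = c^(d_q) mod q: c ≡ 19 (mod 41), and 19^33 mod 41 = 26.
h = q_inv·(m₁ − m₂) mod p = 3·(56 − 26) mod 61 = 29.
m = m₂ + h·q = 26 + 29·41 = 1215.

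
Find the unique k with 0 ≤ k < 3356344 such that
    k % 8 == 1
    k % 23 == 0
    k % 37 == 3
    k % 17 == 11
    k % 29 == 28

The moduli are pairwise coprime; N = 8·23·37·17·29 = 3356344.
N/8 = 419543; 419543 ≡ 7 (mod 8); 7·7 ≡ 1, so inverse 7.
N/23 = 145928; 145928 ≡ 16 (mod 23); 16·13 ≡ 1, so inverse 13.
N/37 = 90712; 90712 ≡ 25 (mod 37); 25·3 ≡ 1, so inverse 3.
N/17 = 197432; 197432 ≡ 11 (mod 17); 11·14 ≡ 1, so inverse 14.
N/29 = 115736; 115736 ≡ 26 (mod 29); 26·19 ≡ 1, so inverse 19.
k ≡ 1·419543·7 + 0·145928·13 + 3·90712·3 + 11·197432·14 + 28·115736·19 = 95729289.
95729289 mod 3356344 = 1751657.

1751657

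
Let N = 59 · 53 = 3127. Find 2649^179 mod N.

2490

Mod 59: 2649 ≡ 53; by Fermat, exponent reduces to 179 mod 58 = 5; 53^5 ≡ 12 (mod 59).
Mod 53: 2649 ≡ 52; by Fermat, exponent reduces to 179 mod 52 = 23; 52^23 ≡ 52 (mod 53).
Combine by CRT: x ≡ 12 (mod 59), x ≡ 52 (mod 53) ⇒ x ≡ 2490 (mod 3127).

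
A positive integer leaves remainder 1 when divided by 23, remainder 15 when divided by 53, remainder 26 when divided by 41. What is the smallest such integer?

9661

The moduli are pairwise coprime; N = 23·53·41 = 49979.
N/23 = 2173; 2173 ≡ 11 (mod 23); 11·21 ≡ 1, so inverse 21.
N/53 = 943; 943 ≡ 42 (mod 53); 42·24 ≡ 1, so inverse 24.
N/41 = 1219; 1219 ≡ 30 (mod 41); 30·26 ≡ 1, so inverse 26.
t ≡ 1·2173·21 + 15·943·24 + 26·1219·26 = 1209157.
1209157 mod 49979 = 9661.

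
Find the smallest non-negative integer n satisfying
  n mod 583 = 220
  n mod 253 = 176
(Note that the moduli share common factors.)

3718

Combine the congruences pairwise.
gcd(583, 253) = 11 and 11 | (176 − 220), so the pair is consistent; merging gives n ≡ 3718 (mod 13409), where 13409 = lcm(583, 253).
The solution is unique modulo lcm(583, 253) = 13409.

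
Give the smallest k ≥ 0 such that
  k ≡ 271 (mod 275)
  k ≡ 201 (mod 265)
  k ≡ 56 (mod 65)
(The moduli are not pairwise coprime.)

gcd(275, 265) = 5 and 5 | (201 − 271), so the pair is consistent; merging gives k ≡ 12921 (mod 14575), where 14575 = lcm(275, 265).
gcd(14575, 65) = 5 and 5 | (56 − 12921), so the pair is consistent; merging gives k ≡ 144096 (mod 189475), where 189475 = lcm(14575, 65).
The solution is unique modulo lcm(275, 265, 65) = 189475.

144096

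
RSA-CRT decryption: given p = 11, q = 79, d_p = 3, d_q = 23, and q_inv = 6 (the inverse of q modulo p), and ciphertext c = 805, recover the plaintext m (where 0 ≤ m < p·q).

m₁ = c^(d_p) mod p: c ≡ 2 (mod 11), and 2^3 mod 11 = 8.
m₂ = c^(d_q) mod q: c ≡ 15 (mod 79), and 15^23 mod 79 = 61.
h = q_inv·(m₁ − m₂) mod p = 6·(8 − 61) mod 11 = 1.
m = m₂ + h·q = 61 + 1·79 = 140.

140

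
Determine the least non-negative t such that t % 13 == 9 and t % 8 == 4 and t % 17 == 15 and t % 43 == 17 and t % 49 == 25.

From t ≡ 9 (mod 13) write t = 9 + 13s. Substituting into t ≡ 4 (mod 8) gives 13s ≡ 3 (mod 8), and since 5⁻¹ ≡ 5 (mod 8), s ≡ 7. Hence t ≡ 9 + 13·7 = 100 (mod 104).
From t ≡ 100 (mod 104) write t = 100 + 104s. Substituting into t ≡ 15 (mod 17) gives 104s ≡ 0 (mod 17), and since 2⁻¹ ≡ 9 (mod 17), s ≡ 0. Hence t ≡ 100 + 104·0 = 100 (mod 1768).
From t ≡ 100 (mod 1768) write t = 100 + 1768s. Substituting into t ≡ 17 (mod 43) gives 1768s ≡ 3 (mod 43), and since 5⁻¹ ≡ 26 (mod 43), s ≡ 35. Hence t ≡ 100 + 1768·35 = 61980 (mod 76024).
From t ≡ 61980 (mod 76024) write t = 61980 + 76024s. Substituting into t ≡ 25 (mod 49) gives 76024s ≡ 30 (mod 49), and since 25⁻¹ ≡ 2 (mod 49), s ≡ 11. Hence t ≡ 61980 + 76024·11 = 898244 (mod 3725176).

898244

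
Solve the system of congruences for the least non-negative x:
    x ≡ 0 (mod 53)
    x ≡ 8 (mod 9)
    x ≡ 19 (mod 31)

From x ≡ 0 (mod 53) write x = 0 + 53t. Substituting into x ≡ 8 (mod 9) gives 53t ≡ 8 (mod 9), and since 8⁻¹ ≡ 8 (mod 9), t ≡ 1. Hence x ≡ 0 + 53·1 = 53 (mod 477).
From x ≡ 53 (mod 477) write x = 53 + 477t. Substituting into x ≡ 19 (mod 31) gives 477t ≡ 28 (mod 31), and since 12⁻¹ ≡ 13 (mod 31), t ≡ 23. Hence x ≡ 53 + 477·23 = 11024 (mod 14787).

11024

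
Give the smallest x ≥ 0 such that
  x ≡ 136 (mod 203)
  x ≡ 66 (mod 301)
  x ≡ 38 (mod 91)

Combine the congruences pairwise.
gcd(203, 301) = 7 and 7 | (66 − 136), so the pair is consistent; merging gives x ≡ 2775 (mod 8729), where 8729 = lcm(203, 301).
gcd(8729, 91) = 7 and 7 | (38 − 2775), so the pair is consistent; merging gives x ≡ 11504 (mod 113477), where 113477 = lcm(8729, 91).
The solution is unique modulo lcm(203, 301, 91) = 113477.

11504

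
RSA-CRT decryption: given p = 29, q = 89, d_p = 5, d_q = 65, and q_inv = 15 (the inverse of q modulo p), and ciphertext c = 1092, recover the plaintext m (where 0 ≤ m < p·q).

m₁ = c^(d_p) mod p: c ≡ 19 (mod 29), and 19^5 mod 29 = 21.
m₂ = c^(d_q) mod q: c ≡ 24 (mod 89), and 24^65 mod 89 = 6.
h = q_inv·(m₁ − m₂) mod p = 15·(21 − 6) mod 29 = 22.
m = m₂ + h·q = 6 + 22·89 = 1964.

1964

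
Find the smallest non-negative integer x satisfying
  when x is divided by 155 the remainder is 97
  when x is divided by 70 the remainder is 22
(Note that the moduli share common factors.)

1492

gcd(155, 70) = 5 and 5 | (22 − 97), so the pair is consistent; merging gives x ≡ 1492 (mod 2170), where 2170 = lcm(155, 70).
The solution is unique modulo lcm(155, 70) = 2170.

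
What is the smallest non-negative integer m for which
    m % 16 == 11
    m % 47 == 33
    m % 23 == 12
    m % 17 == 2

289835

From m ≡ 11 (mod 16) write m = 11 + 16t. Substituting into m ≡ 33 (mod 47) gives 16t ≡ 22 (mod 47), and since 16⁻¹ ≡ 3 (mod 47), t ≡ 19. Hence m ≡ 11 + 16·19 = 315 (mod 752).
From m ≡ 315 (mod 752) write m = 315 + 752t. Substituting into m ≡ 12 (mod 23) gives 752t ≡ 19 (mod 23), and since 16⁻¹ ≡ 13 (mod 23), t ≡ 17. Hence m ≡ 315 + 752·17 = 13099 (mod 17296).
From m ≡ 13099 (mod 17296) write m = 13099 + 17296t. Substituting into m ≡ 2 (mod 17) gives 17296t ≡ 10 (mod 17), and since 7⁻¹ ≡ 5 (mod 17), t ≡ 16. Hence m ≡ 13099 + 17296·16 = 289835 (mod 294032).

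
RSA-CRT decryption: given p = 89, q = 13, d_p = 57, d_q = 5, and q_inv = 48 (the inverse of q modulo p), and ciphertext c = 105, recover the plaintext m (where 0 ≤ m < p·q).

612

m₁ = c^(d_p) mod p: c ≡ 16 (mod 89), and 16^57 mod 89 = 78.
m₂ = c^(d_q) mod q: c ≡ 1 (mod 13), and 1^5 mod 13 = 1.
h = q_inv·(m₁ − m₂) mod p = 48·(78 − 1) mod 89 = 47.
m = m₂ + h·q = 1 + 47·13 = 612.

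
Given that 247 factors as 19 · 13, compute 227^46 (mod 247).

Mod 19: 227 ≡ 18; by Fermat, exponent reduces to 46 mod 18 = 10; 18^10 ≡ 1 (mod 19).
Mod 13: 227 ≡ 6; by Fermat, exponent reduces to 46 mod 12 = 10; 6^10 ≡ 4 (mod 13).
Combine by CRT: x ≡ 1 (mod 19), x ≡ 4 (mod 13) ⇒ x ≡ 134 (mod 247).

134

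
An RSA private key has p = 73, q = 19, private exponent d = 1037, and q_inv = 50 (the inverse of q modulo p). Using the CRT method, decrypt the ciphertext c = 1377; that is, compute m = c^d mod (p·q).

d_p = d mod (p−1) = 1037 mod 72 = 29; d_q = d mod (q−1) = 11.
m₁ = c^(d_p) mod p: c ≡ 63 (mod 73), and 63^29 mod 73 = 10.
m₂ = c^(d_q) mod q: c ≡ 9 (mod 19), and 9^11 mod 19 = 5.
h = q_inv·(m₁ − m₂) mod p = 50·(10 − 5) mod 73 = 31.
m = m₂ + h·q = 5 + 31·19 = 594.

594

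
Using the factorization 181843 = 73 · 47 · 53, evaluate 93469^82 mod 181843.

19291

Mod 73: 93469 ≡ 29; by Fermat, exponent reduces to 82 mod 72 = 10; 29^10 ≡ 19 (mod 73).
Mod 47: 93469 ≡ 33; by Fermat, exponent reduces to 82 mod 46 = 36; 33^36 ≡ 21 (mod 47).
Mod 53: 93469 ≡ 30; by Fermat, exponent reduces to 82 mod 52 = 30; 30^30 ≡ 52 (mod 53).
Combine by CRT: x ≡ 19 (mod 73), x ≡ 21 (mod 47), x ≡ 52 (mod 53) ⇒ x ≡ 19291 (mod 181843).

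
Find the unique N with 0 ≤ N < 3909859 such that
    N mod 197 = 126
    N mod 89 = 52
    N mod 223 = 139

3097163

The moduli are pairwise coprime; M = 197·89·223 = 3909859.
M/197 = 19847; 19847 ≡ 147 (mod 197); 147·130 ≡ 1, so inverse 130.
M/89 = 43931; 43931 ≡ 54 (mod 89); 54·61 ≡ 1, so inverse 61.
M/223 = 17533; 17533 ≡ 139 (mod 223); 139·146 ≡ 1, so inverse 146.
N ≡ 126·19847·130 + 52·43931·61 + 139·17533·146 = 820257694.
820257694 mod 3909859 = 3097163.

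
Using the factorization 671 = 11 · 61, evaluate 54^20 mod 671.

Mod 11: 54 ≡ 10; since 10 | 20, by Fermat 10^20 ≡ 1 (mod 11).
Mod 61: 54 ≡ 54; 54^20 ≡ 47 (mod 61).
Combine by CRT: x ≡ 1 (mod 11), x ≡ 47 (mod 61) ⇒ x ≡ 474 (mod 671).

474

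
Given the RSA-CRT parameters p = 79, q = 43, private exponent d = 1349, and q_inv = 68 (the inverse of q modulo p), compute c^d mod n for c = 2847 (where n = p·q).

d_p = d mod (p−1) = 1349 mod 78 = 23; d_q = d mod (q−1) = 5.
m₁ = c^(d_p) mod p: c ≡ 3 (mod 79), and 3^23 mod 79 = 74.
m₂ = c^(d_q) mod q: c ≡ 9 (mod 43), and 9^5 mod 43 = 10.
h = q_inv·(m₁ − m₂) mod p = 68·(74 − 10) mod 79 = 7.
m = m₂ + h·q = 10 + 7·43 = 311.

311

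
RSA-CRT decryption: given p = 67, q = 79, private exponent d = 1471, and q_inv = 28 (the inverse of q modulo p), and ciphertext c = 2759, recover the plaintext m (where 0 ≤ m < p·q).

242

d_p = d mod (p−1) = 1471 mod 66 = 19; d_q = d mod (q−1) = 67.
m₁ = c^(d_p) mod p: c ≡ 12 (mod 67), and 12^19 mod 67 = 41.
m₂ = c^(d_q) mod q: c ≡ 73 (mod 79), and 73^67 mod 79 = 5.
h = q_inv·(m₁ − m₂) mod p = 28·(41 − 5) mod 67 = 3.
m = m₂ + h·q = 5 + 3·79 = 242.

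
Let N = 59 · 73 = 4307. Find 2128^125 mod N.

Mod 59: 2128 ≡ 4; by Fermat, exponent reduces to 125 mod 58 = 9; 4^9 ≡ 7 (mod 59).
Mod 73: 2128 ≡ 11; by Fermat, exponent reduces to 125 mod 72 = 53; 11^53 ≡ 29 (mod 73).
Combine by CRT: x ≡ 7 (mod 59), x ≡ 29 (mod 73) ⇒ x ≡ 3606 (mod 4307).

3606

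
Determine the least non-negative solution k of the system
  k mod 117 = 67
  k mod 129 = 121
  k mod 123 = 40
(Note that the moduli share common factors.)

22180

Combine the congruences pairwise.
gcd(117, 129) = 3 and 3 | (121 − 67), so the pair is consistent; merging gives k ≡ 2056 (mod 5031), where 5031 = lcm(117, 129).
gcd(5031, 123) = 3 and 3 | (40 − 2056), so the pair is consistent; merging gives k ≡ 22180 (mod 206271), where 206271 = lcm(5031, 123).
The solution is unique modulo lcm(117, 129, 123) = 206271.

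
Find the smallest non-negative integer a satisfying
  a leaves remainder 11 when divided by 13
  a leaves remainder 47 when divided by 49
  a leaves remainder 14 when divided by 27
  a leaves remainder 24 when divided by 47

635

Combine the congruences pairwise.
From a ≡ 11 (mod 13) write a = 11 + 13t. Substituting into a ≡ 47 (mod 49) gives 13t ≡ 36 (mod 49), and since 13⁻¹ ≡ 34 (mod 49), t ≡ 48. Hence a ≡ 11 + 13·48 = 635 (mod 637).
From a ≡ 635 (mod 637) write a = 635 + 637t. Substituting into a ≡ 14 (mod 27) gives 637t ≡ 0 (mod 27), and since 16⁻¹ ≡ 22 (mod 27), t ≡ 0. Hence a ≡ 635 + 637·0 = 635 (mod 17199).
From a ≡ 635 (mod 17199) write a = 635 + 17199t. Substituting into a ≡ 24 (mod 47) gives 17199t ≡ 0 (mod 47), and since 44⁻¹ ≡ 31 (mod 47), t ≡ 0. Hence a ≡ 635 + 17199·0 = 635 (mod 808353).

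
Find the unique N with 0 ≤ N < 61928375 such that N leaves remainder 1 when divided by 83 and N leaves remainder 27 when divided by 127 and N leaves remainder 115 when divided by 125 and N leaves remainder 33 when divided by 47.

The moduli are pairwise coprime; M = 83·127·125·47 = 61928375.
M/83 = 746125; 746125 ≡ 38 (mod 83); 38·59 ≡ 1, so inverse 59.
M/127 = 487625; 487625 ≡ 72 (mod 127); 72·30 ≡ 1, so inverse 30.
M/125 = 495427; 495427 ≡ 52 (mod 125); 52·113 ≡ 1, so inverse 113.
M/47 = 1317625; 1317625 ≡ 27 (mod 47); 27·7 ≡ 1, so inverse 7.
N ≡ 1·746125·59 + 27·487625·30 + 115·495427·113 + 33·1317625·7 = 7181442865.
7181442865 mod 61928375 = 59679740.

59679740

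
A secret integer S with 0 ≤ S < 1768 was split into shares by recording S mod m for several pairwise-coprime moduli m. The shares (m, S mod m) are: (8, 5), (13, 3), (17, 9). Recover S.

From S ≡ 5 (mod 8) write S = 5 + 8t. Substituting into S ≡ 3 (mod 13) gives 8t ≡ 11 (mod 13), and since 8⁻¹ ≡ 5 (mod 13), t ≡ 3. Hence S ≡ 5 + 8·3 = 29 (mod 104).
From S ≡ 29 (mod 104) write S = 29 + 104t. Substituting into S ≡ 9 (mod 17) gives 104t ≡ 14 (mod 17), and since 2⁻¹ ≡ 9 (mod 17), t ≡ 7. Hence S ≡ 29 + 104·7 = 757 (mod 1768).

757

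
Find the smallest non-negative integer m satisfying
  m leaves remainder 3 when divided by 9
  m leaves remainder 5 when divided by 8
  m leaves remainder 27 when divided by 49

The moduli are pairwise coprime; N = 9·8·49 = 3528.
N/9 = 392; 392 ≡ 5 (mod 9); 5·2 ≡ 1, so inverse 2.
N/8 = 441; 441 ≡ 1 (mod 8), inverse 1.
N/49 = 72; 72 ≡ 23 (mod 49); 23·32 ≡ 1, so inverse 32.
m ≡ 3·392·2 + 5·441·1 + 27·72·32 = 66765.
66765 mod 3528 = 3261.

3261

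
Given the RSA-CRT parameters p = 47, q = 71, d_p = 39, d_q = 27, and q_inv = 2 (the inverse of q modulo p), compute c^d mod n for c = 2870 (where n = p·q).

1536

m₁ = c^(d_p) mod p: c ≡ 3 (mod 47), and 3^39 mod 47 = 32.
m₂ = c^(d_q) mod q: c ≡ 30 (mod 71), and 30^27 mod 71 = 45.
h = q_inv·(m₁ − m₂) mod p = 2·(32 − 45) mod 47 = 21.
m = m₂ + h·q = 45 + 21·71 = 1536.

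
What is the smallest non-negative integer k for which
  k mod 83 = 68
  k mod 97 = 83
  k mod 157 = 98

643484

The moduli are pairwise coprime; N = 83·97·157 = 1264007.
N/83 = 15229; 15229 ≡ 40 (mod 83); 40·27 ≡ 1, so inverse 27.
N/97 = 13031; 13031 ≡ 33 (mod 97); 33·50 ≡ 1, so inverse 50.
N/157 = 8051; 8051 ≡ 44 (mod 157); 44·25 ≡ 1, so inverse 25.
k ≡ 68·15229·27 + 83·13031·50 + 98·8051·25 = 101764044.
101764044 mod 1264007 = 643484.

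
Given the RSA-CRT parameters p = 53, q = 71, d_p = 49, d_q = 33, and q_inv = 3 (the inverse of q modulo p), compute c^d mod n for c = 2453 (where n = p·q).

m₁ = c^(d_p) mod p: c ≡ 15 (mod 53), and 15^49 mod 53 = 28.
m₂ = c^(d_q) mod q: c ≡ 39 (mod 71), and 39^33 mod 71 = 26.
h = q_inv·(m₁ − m₂) mod p = 3·(28 − 26) mod 53 = 6.
m = m₂ + h·q = 26 + 6·71 = 452.

452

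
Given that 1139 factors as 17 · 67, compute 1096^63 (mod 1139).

Mod 17: 1096 ≡ 8; by Fermat, exponent reduces to 63 mod 16 = 15; 8^15 ≡ 15 (mod 17).
Mod 67: 1096 ≡ 24; 24^63 ≡ 64 (mod 67).
Combine by CRT: x ≡ 15 (mod 17), x ≡ 64 (mod 67) ⇒ x ≡ 1069 (mod 1139).

1069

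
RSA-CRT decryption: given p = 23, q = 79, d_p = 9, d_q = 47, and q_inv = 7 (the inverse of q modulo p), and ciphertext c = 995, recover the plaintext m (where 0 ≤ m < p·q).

m₁ = c^(d_p) mod p: c ≡ 6 (mod 23), and 6^9 mod 23 = 16.
m₂ = c^(d_q) mod q: c ≡ 47 (mod 79), and 47^47 mod 79 = 77.
h = q_inv·(m₁ − m₂) mod p = 7·(16 − 77) mod 23 = 10.
m = m₂ + h·q = 77 + 10·79 = 867.

867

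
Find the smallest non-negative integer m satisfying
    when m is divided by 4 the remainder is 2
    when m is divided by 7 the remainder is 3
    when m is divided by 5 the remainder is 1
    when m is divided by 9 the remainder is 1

The moduli are pairwise coprime; N = 4·7·5·9 = 1260.
N/4 = 315; 315 ≡ 3 (mod 4); 3·3 ≡ 1, so inverse 3.
N/7 = 180; 180 ≡ 5 (mod 7); 5·3 ≡ 1, so inverse 3.
N/5 = 252; 252 ≡ 2 (mod 5); 2·3 ≡ 1, so inverse 3.
N/9 = 140; 140 ≡ 5 (mod 9); 5·2 ≡ 1, so inverse 2.
m ≡ 2·315·3 + 3·180·3 + 1·252·3 + 1·140·2 = 4546.
4546 mod 1260 = 766.

766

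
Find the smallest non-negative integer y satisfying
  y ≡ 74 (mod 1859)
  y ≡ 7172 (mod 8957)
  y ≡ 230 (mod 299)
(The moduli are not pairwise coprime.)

Combine the congruences pairwise.
gcd(1859, 8957) = 169 and 169 | (7172 − 74), so the pair is consistent; merging gives y ≡ 96742 (mod 98527), where 98527 = lcm(1859, 8957).
gcd(98527, 299) = 13 and 13 | (230 − 96742), so the pair is consistent; merging gives y ≡ 1082012 (mod 2266121), where 2266121 = lcm(98527, 299).
The solution is unique modulo lcm(1859, 8957, 299) = 2266121.

1082012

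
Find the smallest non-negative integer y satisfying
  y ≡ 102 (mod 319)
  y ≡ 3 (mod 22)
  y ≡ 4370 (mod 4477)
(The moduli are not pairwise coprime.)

214789

gcd(319, 22) = 11 and 11 | (3 − 102), so the pair is consistent; merging gives y ≡ 421 (mod 638), where 638 = lcm(319, 22).
gcd(638, 4477) = 11 and 11 | (4370 − 421), so the pair is consistent; merging gives y ≡ 214789 (mod 259666), where 259666 = lcm(638, 4477).
The solution is unique modulo lcm(319, 22, 4477) = 259666.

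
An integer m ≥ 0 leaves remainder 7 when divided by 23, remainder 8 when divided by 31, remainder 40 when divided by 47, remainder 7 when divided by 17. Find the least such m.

Combine the congruences pairwise.
From m ≡ 7 (mod 23) write m = 7 + 23t. Substituting into m ≡ 8 (mod 31) gives 23t ≡ 1 (mod 31), and since 23⁻¹ ≡ 27 (mod 31), t ≡ 27. Hence m ≡ 7 + 23·27 = 628 (mod 713).
From m ≡ 628 (mod 713) write m = 628 + 713t. Substituting into m ≡ 40 (mod 47) gives 713t ≡ 23 (mod 47), and since 8⁻¹ ≡ 6 (mod 47), t ≡ 44. Hence m ≡ 628 + 713·44 = 32000 (mod 33511).
From m ≡ 32000 (mod 33511) write m = 32000 + 33511t. Substituting into m ≡ 7 (mod 17) gives 33511t ≡ 1 (mod 17), and since 4⁻¹ ≡ 13 (mod 17), t ≡ 13. Hence m ≡ 32000 + 33511·13 = 467643 (mod 569687).

467643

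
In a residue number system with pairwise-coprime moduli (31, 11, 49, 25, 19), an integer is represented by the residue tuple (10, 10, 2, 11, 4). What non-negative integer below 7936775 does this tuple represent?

The moduli are pairwise coprime; N = 31·11·49·25·19 = 7936775.
N/31 = 256025; 256025 ≡ 27 (mod 31); 27·23 ≡ 1, so inverse 23.
N/11 = 721525; 721525 ≡ 2 (mod 11); 2·6 ≡ 1, so inverse 6.
N/49 = 161975; 161975 ≡ 30 (mod 49); 30·18 ≡ 1, so inverse 18.
N/25 = 317471; 317471 ≡ 21 (mod 25); 21·6 ≡ 1, so inverse 6.
N/19 = 417725; 417725 ≡ 10 (mod 19); 10·2 ≡ 1, so inverse 2.
x ≡ 10·256025·23 + 10·721525·6 + 2·161975·18 + 11·317471·6 + 4·417725·2 = 132303236.
132303236 mod 7936775 = 5314836.

5314836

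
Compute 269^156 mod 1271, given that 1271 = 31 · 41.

Mod 31: 269 ≡ 21; by Fermat, exponent reduces to 156 mod 30 = 6; 21^6 ≡ 2 (mod 31).
Mod 41: 269 ≡ 23; by Fermat, exponent reduces to 156 mod 40 = 36; 23^36 ≡ 18 (mod 41).
Combine by CRT: x ≡ 2 (mod 31), x ≡ 18 (mod 41) ⇒ x ≡ 715 (mod 1271).

715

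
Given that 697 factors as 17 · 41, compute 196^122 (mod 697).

81

Mod 17: 196 ≡ 9; by Fermat, exponent reduces to 122 mod 16 = 10; 9^10 ≡ 13 (mod 17).
Mod 41: 196 ≡ 32; by Fermat, exponent reduces to 122 mod 40 = 2; 32^2 ≡ 40 (mod 41).
Combine by CRT: x ≡ 13 (mod 17), x ≡ 40 (mod 41) ⇒ x ≡ 81 (mod 697).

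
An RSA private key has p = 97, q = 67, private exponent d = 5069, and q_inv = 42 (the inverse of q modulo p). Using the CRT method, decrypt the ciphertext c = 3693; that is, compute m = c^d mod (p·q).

1251

d_p = d mod (p−1) = 5069 mod 96 = 77; d_q = d mod (q−1) = 53.
m₁ = c^(d_p) mod p: c ≡ 7 (mod 97), and 7^77 mod 97 = 87.
m₂ = c^(d_q) mod q: c ≡ 8 (mod 67), and 8^53 mod 67 = 45.
h = q_inv·(m₁ − m₂) mod p = 42·(87 − 45) mod 97 = 18.
m = m₂ + h·q = 45 + 18·67 = 1251.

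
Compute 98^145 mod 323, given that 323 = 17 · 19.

98

Mod 17: 98 ≡ 13; by Fermat, exponent reduces to 145 mod 16 = 1; 13^1 ≡ 13 (mod 17).
Mod 19: 98 ≡ 3; by Fermat, exponent reduces to 145 mod 18 = 1; 3^1 ≡ 3 (mod 19).
Combine by CRT: x ≡ 13 (mod 17), x ≡ 3 (mod 19) ⇒ x ≡ 98 (mod 323).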